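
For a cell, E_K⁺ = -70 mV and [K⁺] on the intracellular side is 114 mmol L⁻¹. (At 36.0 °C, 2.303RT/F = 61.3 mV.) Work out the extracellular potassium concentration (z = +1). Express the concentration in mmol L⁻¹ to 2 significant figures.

8.2 mmol L⁻¹

Nernst: E = (61.3/1) · log₁₀([out]/[in]), so log₁₀([out]/[in]) = -70.0 × 1 / 61.3 = -1.1419.
[out]/[in] = 10^(-1.1419) = 0.07212.
[out] = 0.07212 × 114 = 8.222 mmol L⁻¹.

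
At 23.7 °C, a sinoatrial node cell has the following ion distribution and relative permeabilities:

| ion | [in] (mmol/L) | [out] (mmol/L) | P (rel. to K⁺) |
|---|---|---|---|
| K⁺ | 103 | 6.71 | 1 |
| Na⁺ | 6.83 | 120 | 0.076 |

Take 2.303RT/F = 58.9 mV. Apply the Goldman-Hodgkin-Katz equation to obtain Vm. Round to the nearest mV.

Vm = 58.9 · log₁₀[(Σ P·[cation]ₒ + Σ P·[anion]ᵢ) / (Σ P·[cation]ᵢ + Σ P·[anion]ₒ)]
Numerator = 1×6.71 + 0.076×120 = 15.83
Denominator = 1×103 + 0.076×6.83 = 103.5
Vm = 58.9 · log₁₀(0.15292) = 58.9 × (-0.8155) = -48.04 mV

-48 mV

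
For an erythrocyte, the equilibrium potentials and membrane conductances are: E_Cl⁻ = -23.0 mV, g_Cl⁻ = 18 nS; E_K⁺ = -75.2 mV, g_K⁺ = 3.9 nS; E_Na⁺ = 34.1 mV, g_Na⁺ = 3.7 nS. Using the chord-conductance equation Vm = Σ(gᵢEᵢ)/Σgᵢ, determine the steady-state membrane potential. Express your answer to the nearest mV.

Σ gᵢEᵢ = 18·(-23.0) + 3.9·(-75.2) + 3.7·(34.1) = -581.11
Σ gᵢ = 18 + 3.9 + 3.7 = 25.6
Vm = -581.11 / 25.6 = -22.70 mV

-23 mV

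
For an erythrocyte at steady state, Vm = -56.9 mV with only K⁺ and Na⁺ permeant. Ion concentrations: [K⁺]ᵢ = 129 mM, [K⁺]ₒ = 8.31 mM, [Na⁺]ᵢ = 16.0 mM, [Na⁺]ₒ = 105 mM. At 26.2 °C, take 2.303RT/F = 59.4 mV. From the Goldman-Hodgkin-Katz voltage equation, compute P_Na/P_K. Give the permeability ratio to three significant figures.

Let α = P_Na/P_K. GHK: Vm = 59.4·log₁₀[(Kₒ + α·Naₒ)/(Kᵢ + α·Naᵢ)].
10^(Vm/59.4) = 10^(-56.9/59.4) = 0.11018
So 0.11018·(Kᵢ + α·Naᵢ) = Kₒ + α·Naₒ → α = (0.11018·129.0 − 8.31) / (105.0 − 0.11018·16.0)
α = (14.21 − 8.31) / (105.0 − 1.763) = 5.903/103.2 = 0.05718

0.0572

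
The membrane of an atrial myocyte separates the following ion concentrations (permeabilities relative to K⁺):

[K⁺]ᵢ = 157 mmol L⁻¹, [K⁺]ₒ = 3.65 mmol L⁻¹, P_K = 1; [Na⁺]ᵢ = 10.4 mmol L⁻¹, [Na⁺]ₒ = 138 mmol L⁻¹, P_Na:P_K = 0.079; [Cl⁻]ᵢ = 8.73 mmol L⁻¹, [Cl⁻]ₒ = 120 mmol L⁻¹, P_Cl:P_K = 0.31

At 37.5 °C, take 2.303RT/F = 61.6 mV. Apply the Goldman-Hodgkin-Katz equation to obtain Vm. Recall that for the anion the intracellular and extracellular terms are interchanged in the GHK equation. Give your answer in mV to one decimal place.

Vm = 61.6 · log₁₀[(Σ P·[cation]ₒ + Σ P·[anion]ᵢ) / (Σ P·[cation]ᵢ + Σ P·[anion]ₒ)]
Numerator = 1×3.65 + 0.079×138 + 0.31×8.73 = 17.26
Denominator = 1×157 + 0.079×10.4 + 0.31×120 = 195
Vm = 61.6 · log₁₀(0.088494) = 61.6 × (-1.0531) = -64.87 mV

-64.9 mV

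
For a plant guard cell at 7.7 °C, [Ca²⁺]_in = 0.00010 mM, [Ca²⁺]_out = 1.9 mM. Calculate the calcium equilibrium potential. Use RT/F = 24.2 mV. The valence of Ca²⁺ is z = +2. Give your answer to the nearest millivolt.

E = (24.2/z) · ln([Ca²⁺]_out/[Ca²⁺]_in) with z = +2.
= (24.2/2) · ln(1.9/0.00010) = 12.10 · ln(1.9e+04)
= 12.10 · (9.8522) = 119.21 mV

119 mV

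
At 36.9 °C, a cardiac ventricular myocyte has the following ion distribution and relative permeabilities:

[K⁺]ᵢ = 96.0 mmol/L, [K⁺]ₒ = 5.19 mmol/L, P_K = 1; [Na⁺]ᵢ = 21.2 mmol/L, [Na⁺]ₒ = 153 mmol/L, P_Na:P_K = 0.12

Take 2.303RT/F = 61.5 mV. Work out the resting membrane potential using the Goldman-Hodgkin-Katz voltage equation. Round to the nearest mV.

-38 mV

Vm = 61.5 · log₁₀[(Σ P·[cation]ₒ + Σ P·[anion]ᵢ) / (Σ P·[cation]ᵢ + Σ P·[anion]ₒ)]
Numerator = 1×5.19 + 0.12×153 = 23.55
Denominator = 1×96.0 + 0.12×21.2 = 98.54
Vm = 61.5 · log₁₀(0.23898) = 61.5 × (-0.6216) = -38.23 mV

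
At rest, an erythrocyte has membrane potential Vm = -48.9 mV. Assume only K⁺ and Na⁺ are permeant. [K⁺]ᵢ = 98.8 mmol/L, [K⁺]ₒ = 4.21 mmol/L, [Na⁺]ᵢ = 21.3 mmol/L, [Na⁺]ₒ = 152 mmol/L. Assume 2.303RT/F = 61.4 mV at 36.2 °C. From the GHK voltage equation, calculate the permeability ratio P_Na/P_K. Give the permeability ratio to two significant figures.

0.078

Let α = P_Na/P_K. GHK: Vm = 61.4·log₁₀[(Kₒ + α·Naₒ)/(Kᵢ + α·Naᵢ)].
10^(Vm/61.4) = 10^(-48.9/61.4) = 0.1598
So 0.1598·(Kᵢ + α·Naᵢ) = Kₒ + α·Naₒ → α = (0.1598·98.8 − 4.21) / (152.0 − 0.1598·21.3)
α = (15.79 − 4.21) / (152.0 − 3.404) = 11.58/148.6 = 0.07792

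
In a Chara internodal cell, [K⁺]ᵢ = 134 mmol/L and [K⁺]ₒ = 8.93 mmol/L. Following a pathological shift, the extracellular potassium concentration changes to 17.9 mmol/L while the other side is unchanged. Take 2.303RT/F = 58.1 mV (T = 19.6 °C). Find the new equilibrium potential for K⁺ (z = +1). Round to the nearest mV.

After the shift: [K⁺]_out = 17.9, [K⁺]_in = 134 mmol/L.
E_new = (58.1/1)·log₁₀(17.9/134) = 58.10 · (-0.8743) = -50.79 mV

-51 mV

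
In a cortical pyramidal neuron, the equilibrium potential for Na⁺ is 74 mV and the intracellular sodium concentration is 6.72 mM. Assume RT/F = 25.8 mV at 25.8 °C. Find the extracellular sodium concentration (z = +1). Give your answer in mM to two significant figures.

Nernst: E = (25.8/1) · ln([out]/[in]), so ln([out]/[in]) = 74.0 × 1 / 25.8 = 2.8682.
[out]/[in] = e^(2.8682) = 17.61.
[out] = 17.61 × 6.72 = 118.3 mM.

120 mM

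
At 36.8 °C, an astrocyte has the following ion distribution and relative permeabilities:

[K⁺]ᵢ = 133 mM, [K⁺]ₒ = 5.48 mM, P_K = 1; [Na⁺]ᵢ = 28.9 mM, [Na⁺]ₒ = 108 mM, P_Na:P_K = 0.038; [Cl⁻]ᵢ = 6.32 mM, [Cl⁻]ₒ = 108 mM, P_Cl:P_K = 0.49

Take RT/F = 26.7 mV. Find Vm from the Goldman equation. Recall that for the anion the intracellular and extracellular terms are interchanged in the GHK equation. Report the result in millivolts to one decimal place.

-71.9 mV

Vm = 26.7 · ln[(Σ P·[cation]ₒ + Σ P·[anion]ᵢ) / (Σ P·[cation]ᵢ + Σ P·[anion]ₒ)]
Numerator = 1×5.48 + 0.038×108 + 0.49×6.32 = 12.68
Denominator = 1×133 + 0.038×28.9 + 0.49×108 = 187
Vm = 26.7 · ln(0.067805) = 26.7 × (-2.6911) = -71.85 mV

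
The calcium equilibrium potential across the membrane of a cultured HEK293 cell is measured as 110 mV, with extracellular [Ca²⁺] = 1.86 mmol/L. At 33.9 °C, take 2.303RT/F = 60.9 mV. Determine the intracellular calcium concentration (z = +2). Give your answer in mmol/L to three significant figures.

0.000454 mmol/L

Nernst: E = (60.9/2) · log₁₀([out]/[in]), so log₁₀([out]/[in]) = 110.0 × 2 / 60.9 = 3.6125.
[out]/[in] = 10^(3.6125) = 4097.
[in] = 1.86 / 4097 = 0.000454 mmol/L.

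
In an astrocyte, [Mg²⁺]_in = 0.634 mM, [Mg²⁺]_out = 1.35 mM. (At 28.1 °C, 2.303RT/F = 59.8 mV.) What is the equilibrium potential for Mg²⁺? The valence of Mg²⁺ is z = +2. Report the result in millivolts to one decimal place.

E = (59.8/z) · log₁₀([Mg²⁺]_out/[Mg²⁺]_in) with z = +2.
= (59.8/2) · log₁₀(1.35/0.634) = 29.90 · log₁₀(2.129)
= 29.90 · (0.3282) = 9.81 mV

9.8 mV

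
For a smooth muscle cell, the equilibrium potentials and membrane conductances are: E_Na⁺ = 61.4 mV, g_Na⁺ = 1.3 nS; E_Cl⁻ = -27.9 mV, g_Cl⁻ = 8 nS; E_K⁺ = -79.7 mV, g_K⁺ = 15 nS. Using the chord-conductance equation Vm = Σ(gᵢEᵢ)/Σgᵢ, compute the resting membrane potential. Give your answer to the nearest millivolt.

Σ gᵢEᵢ = 1.3·(61.4) + 8·(-27.9) + 15·(-79.7) = -1338.88
Σ gᵢ = 1.3 + 8 + 15 = 24.3
Vm = -1338.88 / 24.3 = -55.10 mV

-55 mV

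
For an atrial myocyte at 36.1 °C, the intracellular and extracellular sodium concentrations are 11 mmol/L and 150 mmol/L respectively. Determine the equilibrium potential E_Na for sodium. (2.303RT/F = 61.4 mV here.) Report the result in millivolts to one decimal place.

E = (61.4/z) · log₁₀([Na⁺]_out/[Na⁺]_in) with z = +1.
= (61.4/1) · log₁₀(150/11) = 61.40 · log₁₀(13.64)
= 61.40 · (1.1347) = 69.67 mV

69.7 mV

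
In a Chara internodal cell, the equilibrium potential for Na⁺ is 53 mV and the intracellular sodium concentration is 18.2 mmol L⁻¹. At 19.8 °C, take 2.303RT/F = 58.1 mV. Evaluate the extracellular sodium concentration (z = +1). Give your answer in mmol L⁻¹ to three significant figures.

Nernst: E = (58.1/1) · log₁₀([out]/[in]), so log₁₀([out]/[in]) = 53.0 × 1 / 58.1 = 0.9122.
[out]/[in] = 10^(0.9122) = 8.17.
[out] = 8.17 × 18.2 = 148.7 mmol L⁻¹.

149 mmol L⁻¹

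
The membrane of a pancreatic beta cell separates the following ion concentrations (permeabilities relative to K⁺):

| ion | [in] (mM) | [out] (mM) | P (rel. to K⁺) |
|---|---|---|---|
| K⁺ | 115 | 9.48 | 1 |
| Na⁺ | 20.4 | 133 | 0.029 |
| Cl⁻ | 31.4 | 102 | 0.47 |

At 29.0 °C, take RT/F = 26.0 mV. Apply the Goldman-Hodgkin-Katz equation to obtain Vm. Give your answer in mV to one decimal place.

Vm = 26.0 · ln[(Σ P·[cation]ₒ + Σ P·[anion]ᵢ) / (Σ P·[cation]ᵢ + Σ P·[anion]ₒ)]
Numerator = 1×9.48 + 0.029×133 + 0.47×31.4 = 28.09
Denominator = 1×115 + 0.029×20.4 + 0.47×102 = 163.5
Vm = 26.0 · ln(0.1718) = 26.0 × (-1.7614) = -45.80 mV

-45.8 mV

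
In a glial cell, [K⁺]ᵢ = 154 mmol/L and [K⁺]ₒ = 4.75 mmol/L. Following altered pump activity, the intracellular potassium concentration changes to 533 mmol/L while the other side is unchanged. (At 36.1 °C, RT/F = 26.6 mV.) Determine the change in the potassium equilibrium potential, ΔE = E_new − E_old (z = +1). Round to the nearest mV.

-33 mV

E_old = (26.6/1)·ln(4.75/154) = -92.54 mV
E_new = (26.6/1)·ln(4.75/533) = -125.56 mV
ΔE = -125.56 − (-92.54) = -33.03 mV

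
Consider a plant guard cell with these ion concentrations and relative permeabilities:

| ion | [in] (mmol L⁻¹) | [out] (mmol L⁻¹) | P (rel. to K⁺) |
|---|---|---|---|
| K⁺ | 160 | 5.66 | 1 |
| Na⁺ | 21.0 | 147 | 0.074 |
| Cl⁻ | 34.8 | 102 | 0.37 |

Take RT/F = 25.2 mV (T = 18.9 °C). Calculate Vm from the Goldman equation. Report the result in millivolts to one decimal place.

-48.2 mV

Vm = 25.2 · ln[(Σ P·[cation]ₒ + Σ P·[anion]ᵢ) / (Σ P·[cation]ᵢ + Σ P·[anion]ₒ)]
Numerator = 1×5.66 + 0.074×147 + 0.37×34.8 = 29.41
Denominator = 1×160 + 0.074×21.0 + 0.37×102 = 199.3
Vm = 25.2 · ln(0.14759) = 25.2 × (-1.9133) = -48.22 mV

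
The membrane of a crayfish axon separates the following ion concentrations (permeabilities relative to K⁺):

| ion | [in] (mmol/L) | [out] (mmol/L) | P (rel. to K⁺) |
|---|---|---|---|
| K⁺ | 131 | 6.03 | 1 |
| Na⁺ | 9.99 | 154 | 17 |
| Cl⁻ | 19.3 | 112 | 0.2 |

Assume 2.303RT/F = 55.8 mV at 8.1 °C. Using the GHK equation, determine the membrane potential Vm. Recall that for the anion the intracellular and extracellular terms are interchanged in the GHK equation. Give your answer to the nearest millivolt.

51 mV

Vm = 55.8 · log₁₀[(Σ P·[cation]ₒ + Σ P·[anion]ᵢ) / (Σ P·[cation]ᵢ + Σ P·[anion]ₒ)]
Numerator = 1×6.03 + 17×154 + 0.2×19.3 = 2628
Denominator = 1×131 + 17×9.99 + 0.2×112 = 323.2
Vm = 55.8 · log₁₀(8.1301) = 55.8 × (0.9101) = 50.78 mV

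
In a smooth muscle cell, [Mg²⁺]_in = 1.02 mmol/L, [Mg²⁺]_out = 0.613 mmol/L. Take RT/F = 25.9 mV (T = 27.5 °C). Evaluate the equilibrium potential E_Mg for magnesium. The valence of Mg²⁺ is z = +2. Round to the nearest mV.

-7 mV

E = (25.9/z) · ln([Mg²⁺]_out/[Mg²⁺]_in) with z = +2.
= (25.9/2) · ln(0.613/1.02) = 12.95 · ln(0.601)
= 12.95 · (-0.5092) = -6.59 mV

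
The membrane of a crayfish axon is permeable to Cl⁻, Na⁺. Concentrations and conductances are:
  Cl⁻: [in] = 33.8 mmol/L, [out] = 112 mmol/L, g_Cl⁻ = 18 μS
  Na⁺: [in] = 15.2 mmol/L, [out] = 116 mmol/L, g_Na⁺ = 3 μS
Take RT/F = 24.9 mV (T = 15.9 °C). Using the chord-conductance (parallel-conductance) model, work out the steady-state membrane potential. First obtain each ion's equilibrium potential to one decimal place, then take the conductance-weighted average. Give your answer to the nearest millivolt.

E_Cl⁻ = (24.9/-1)·ln(112/33.8) = -29.8 mV
E_Na⁺ = (24.9/1)·ln(116/15.2) = 50.6 mV
Vm = (Σ gᵢEᵢ)/(Σ gᵢ) = (18·-29.8 + 3·50.6) / (18 + 3)
= -384.60 / 21 = -18.31 mV

-18 mV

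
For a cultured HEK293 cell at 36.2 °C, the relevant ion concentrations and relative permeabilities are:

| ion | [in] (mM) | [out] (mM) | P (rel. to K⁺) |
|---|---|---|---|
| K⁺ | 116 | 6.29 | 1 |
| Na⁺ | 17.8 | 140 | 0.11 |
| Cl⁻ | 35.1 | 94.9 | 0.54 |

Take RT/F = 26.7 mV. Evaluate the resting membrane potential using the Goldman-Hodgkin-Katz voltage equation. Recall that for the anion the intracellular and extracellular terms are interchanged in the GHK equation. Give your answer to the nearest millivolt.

-38 mV

Vm = 26.7 · ln[(Σ P·[cation]ₒ + Σ P·[anion]ᵢ) / (Σ P·[cation]ᵢ + Σ P·[anion]ₒ)]
Numerator = 1×6.29 + 0.11×140 + 0.54×35.1 = 40.64
Denominator = 1×116 + 0.11×17.8 + 0.54×94.9 = 169.2
Vm = 26.7 · ln(0.24021) = 26.7 × (-1.4263) = -38.08 mV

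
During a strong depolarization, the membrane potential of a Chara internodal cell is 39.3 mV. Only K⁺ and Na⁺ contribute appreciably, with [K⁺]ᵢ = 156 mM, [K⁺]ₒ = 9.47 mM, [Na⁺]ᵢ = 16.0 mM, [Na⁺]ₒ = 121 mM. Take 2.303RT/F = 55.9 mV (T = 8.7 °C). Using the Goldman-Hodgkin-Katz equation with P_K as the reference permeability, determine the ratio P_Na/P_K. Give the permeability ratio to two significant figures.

19

Let α = P_Na/P_K. GHK: Vm = 55.9·log₁₀[(Kₒ + α·Naₒ)/(Kᵢ + α·Naᵢ)].
10^(Vm/55.9) = 10^(39.3/55.9) = 5.0471
So 5.0471·(Kᵢ + α·Naᵢ) = Kₒ + α·Naₒ → α = (5.0471·156.0 − 9.47) / (121.0 − 5.0471·16.0)
α = (787.3 − 9.47) / (121.0 − 80.75) = 777.9/40.25 = 19.33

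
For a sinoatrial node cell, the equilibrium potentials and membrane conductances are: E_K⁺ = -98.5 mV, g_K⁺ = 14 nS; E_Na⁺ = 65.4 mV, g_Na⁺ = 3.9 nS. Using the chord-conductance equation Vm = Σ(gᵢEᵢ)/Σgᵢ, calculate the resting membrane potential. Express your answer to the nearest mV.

Σ gᵢEᵢ = 14·(-98.5) + 3.9·(65.4) = -1123.94
Σ gᵢ = 14 + 3.9 = 17.9
Vm = -1123.94 / 17.9 = -62.79 mV

-63 mV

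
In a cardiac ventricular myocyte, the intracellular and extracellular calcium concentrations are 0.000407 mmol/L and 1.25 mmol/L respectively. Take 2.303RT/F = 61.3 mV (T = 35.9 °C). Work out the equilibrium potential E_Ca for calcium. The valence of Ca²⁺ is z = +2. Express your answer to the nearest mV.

E = (61.3/z) · log₁₀([Ca²⁺]_out/[Ca²⁺]_in) with z = +2.
= (61.3/2) · log₁₀(1.25/0.000407) = 30.65 · log₁₀(3071)
= 30.65 · (3.4873) = 106.89 mV

107 mV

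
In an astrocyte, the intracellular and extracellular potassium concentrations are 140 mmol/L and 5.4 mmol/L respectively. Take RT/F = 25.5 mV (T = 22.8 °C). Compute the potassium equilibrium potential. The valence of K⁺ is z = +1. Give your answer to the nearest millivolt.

-83 mV

E = (25.5/z) · ln([K⁺]_out/[K⁺]_in) with z = +1.
= (25.5/1) · ln(5.4/140) = 25.50 · ln(0.03857)
= 25.50 · (-3.2552) = -83.01 mV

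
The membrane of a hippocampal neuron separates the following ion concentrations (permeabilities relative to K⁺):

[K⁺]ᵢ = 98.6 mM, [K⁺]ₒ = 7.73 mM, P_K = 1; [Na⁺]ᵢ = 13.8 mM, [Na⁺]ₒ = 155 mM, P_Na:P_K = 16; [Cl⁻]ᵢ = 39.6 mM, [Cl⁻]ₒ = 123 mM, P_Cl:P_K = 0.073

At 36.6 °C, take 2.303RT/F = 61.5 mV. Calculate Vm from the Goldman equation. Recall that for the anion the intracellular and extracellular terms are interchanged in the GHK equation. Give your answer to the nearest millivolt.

Vm = 61.5 · log₁₀[(Σ P·[cation]ₒ + Σ P·[anion]ᵢ) / (Σ P·[cation]ᵢ + Σ P·[anion]ₒ)]
Numerator = 1×7.73 + 16×155 + 0.073×39.6 = 2491
Denominator = 1×98.6 + 16×13.8 + 0.073×123 = 328.4
Vm = 61.5 · log₁₀(7.5846) = 61.5 × (0.8799) = 54.12 mV

54 mV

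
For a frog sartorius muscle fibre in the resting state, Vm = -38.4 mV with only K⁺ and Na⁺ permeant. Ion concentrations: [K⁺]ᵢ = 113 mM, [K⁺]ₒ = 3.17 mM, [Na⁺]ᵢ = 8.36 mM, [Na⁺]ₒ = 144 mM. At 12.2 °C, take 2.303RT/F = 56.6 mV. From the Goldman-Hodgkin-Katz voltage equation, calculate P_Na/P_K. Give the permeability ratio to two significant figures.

0.14

Let α = P_Na/P_K. GHK: Vm = 56.6·log₁₀[(Kₒ + α·Naₒ)/(Kᵢ + α·Naᵢ)].
10^(Vm/56.6) = 10^(-38.4/56.6) = 0.20968
So 0.20968·(Kᵢ + α·Naᵢ) = Kₒ + α·Naₒ → α = (0.20968·113.0 − 3.17) / (144.0 − 0.20968·8.36)
α = (23.69 − 3.17) / (144.0 − 1.753) = 20.52/142.2 = 0.1443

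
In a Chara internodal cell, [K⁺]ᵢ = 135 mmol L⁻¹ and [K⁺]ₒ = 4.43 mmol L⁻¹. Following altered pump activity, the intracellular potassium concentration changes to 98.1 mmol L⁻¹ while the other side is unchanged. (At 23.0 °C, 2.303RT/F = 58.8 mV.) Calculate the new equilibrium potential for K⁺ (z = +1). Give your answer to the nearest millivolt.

After the shift: [K⁺]_out = 4.43, [K⁺]_in = 98.1 mmol L⁻¹.
E_new = (58.8/1)·log₁₀(4.43/98.1) = 58.80 · (-1.3453) = -79.10 mV

-79 mV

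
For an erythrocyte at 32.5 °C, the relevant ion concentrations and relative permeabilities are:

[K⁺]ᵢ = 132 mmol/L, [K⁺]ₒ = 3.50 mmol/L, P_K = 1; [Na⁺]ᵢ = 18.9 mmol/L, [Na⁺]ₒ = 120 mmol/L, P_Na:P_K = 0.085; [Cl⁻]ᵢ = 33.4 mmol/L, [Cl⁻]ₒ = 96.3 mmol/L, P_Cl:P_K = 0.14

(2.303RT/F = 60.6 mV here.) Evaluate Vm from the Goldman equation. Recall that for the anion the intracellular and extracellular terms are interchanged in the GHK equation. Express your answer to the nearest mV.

Vm = 60.6 · log₁₀[(Σ P·[cation]ₒ + Σ P·[anion]ᵢ) / (Σ P·[cation]ᵢ + Σ P·[anion]ₒ)]
Numerator = 1×3.50 + 0.085×120 + 0.14×33.4 = 18.38
Denominator = 1×132 + 0.085×18.9 + 0.14×96.3 = 147.1
Vm = 60.6 · log₁₀(0.12493) = 60.6 × (-0.9033) = -54.74 mV

-55 mV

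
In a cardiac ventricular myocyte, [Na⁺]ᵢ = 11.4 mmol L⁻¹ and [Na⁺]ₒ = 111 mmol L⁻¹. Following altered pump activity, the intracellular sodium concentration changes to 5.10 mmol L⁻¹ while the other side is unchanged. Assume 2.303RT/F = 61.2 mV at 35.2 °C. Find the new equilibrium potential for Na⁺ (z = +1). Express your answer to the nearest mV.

After the shift: [Na⁺]_out = 111, [Na⁺]_in = 5.10 mmol L⁻¹.
E_new = (61.2/1)·log₁₀(111/5.10) = 61.20 · (1.3378) = 81.87 mV

82 mV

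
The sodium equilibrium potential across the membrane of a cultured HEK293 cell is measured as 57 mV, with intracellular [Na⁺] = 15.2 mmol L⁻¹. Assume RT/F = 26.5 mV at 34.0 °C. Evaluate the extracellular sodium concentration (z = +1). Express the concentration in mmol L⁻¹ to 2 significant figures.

130 mmol L⁻¹

Nernst: E = (26.5/1) · ln([out]/[in]), so ln([out]/[in]) = 57.0 × 1 / 26.5 = 2.1509.
[out]/[in] = e^(2.1509) = 8.593.
[out] = 8.593 × 15.2 = 130.6 mmol L⁻¹.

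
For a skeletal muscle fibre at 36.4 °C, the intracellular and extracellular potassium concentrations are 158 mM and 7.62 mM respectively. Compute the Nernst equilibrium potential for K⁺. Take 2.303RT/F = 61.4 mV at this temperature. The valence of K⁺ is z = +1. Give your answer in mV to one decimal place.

E = (61.4/z) · log₁₀([K⁺]_out/[K⁺]_in) with z = +1.
= (61.4/1) · log₁₀(7.62/158) = 61.40 · log₁₀(0.04823)
= 61.40 · (-1.3167) = -80.85 mV

-80.8 mV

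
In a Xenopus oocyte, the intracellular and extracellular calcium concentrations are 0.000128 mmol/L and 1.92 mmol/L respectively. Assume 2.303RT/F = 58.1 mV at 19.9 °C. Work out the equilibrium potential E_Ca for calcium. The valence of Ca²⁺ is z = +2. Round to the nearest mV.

121 mV

E = (58.1/z) · log₁₀([Ca²⁺]_out/[Ca²⁺]_in) with z = +2.
= (58.1/2) · log₁₀(1.92/0.000128) = 29.05 · log₁₀(1.5e+04)
= 29.05 · (4.1761) = 121.32 mV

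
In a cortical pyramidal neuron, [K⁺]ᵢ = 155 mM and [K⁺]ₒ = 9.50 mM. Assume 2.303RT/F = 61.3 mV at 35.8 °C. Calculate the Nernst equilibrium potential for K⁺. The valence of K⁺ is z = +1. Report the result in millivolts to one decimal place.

-74.3 mV

E = (61.3/z) · log₁₀([K⁺]_out/[K⁺]_in) with z = +1.
= (61.3/1) · log₁₀(9.50/155) = 61.30 · log₁₀(0.06129)
= 61.30 · (-1.2126) = -74.33 mV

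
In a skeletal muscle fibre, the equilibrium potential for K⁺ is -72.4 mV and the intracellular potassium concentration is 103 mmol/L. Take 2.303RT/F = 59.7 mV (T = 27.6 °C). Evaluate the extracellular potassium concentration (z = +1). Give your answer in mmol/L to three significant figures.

6.31 mmol/L

Nernst: E = (59.7/1) · log₁₀([out]/[in]), so log₁₀([out]/[in]) = -72.4 × 1 / 59.7 = -1.2127.
[out]/[in] = 10^(-1.2127) = 0.06127.
[out] = 0.06127 × 103 = 6.311 mmol/L.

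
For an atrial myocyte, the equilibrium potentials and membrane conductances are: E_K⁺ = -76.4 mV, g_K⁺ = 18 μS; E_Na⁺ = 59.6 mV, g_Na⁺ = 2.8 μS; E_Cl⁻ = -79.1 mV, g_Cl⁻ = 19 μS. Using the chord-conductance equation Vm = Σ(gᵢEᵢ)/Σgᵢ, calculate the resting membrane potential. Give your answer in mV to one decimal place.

-68.1 mV

Σ gᵢEᵢ = 18·(-76.4) + 2.8·(59.6) + 19·(-79.1) = -2711.22
Σ gᵢ = 18 + 2.8 + 19 = 39.8
Vm = -2711.22 / 39.8 = -68.12 mV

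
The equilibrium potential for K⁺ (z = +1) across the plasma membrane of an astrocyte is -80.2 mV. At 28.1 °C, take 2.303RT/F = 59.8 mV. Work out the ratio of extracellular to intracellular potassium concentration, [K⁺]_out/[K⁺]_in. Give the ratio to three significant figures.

log₁₀([out]/[in]) = E·z/(59.8) = -80.2 × 1 / 59.8 = -1.3411
[out]/[in] = 10^(-1.3411) = 0.04559

0.0456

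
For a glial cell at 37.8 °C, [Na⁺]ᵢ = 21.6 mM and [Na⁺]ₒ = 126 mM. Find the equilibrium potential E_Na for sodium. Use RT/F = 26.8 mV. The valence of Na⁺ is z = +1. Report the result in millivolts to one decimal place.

E = (26.8/z) · ln([Na⁺]_out/[Na⁺]_in) with z = +1.
= (26.8/1) · ln(126/21.6) = 26.80 · ln(5.833)
= 26.80 · (1.7636) = 47.26 mV

47.3 mV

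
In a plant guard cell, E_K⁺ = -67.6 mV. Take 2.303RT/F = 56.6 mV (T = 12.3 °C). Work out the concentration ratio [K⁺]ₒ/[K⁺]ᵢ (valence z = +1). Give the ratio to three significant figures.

log₁₀([out]/[in]) = E·z/(56.6) = -67.6 × 1 / 56.6 = -1.1943
[out]/[in] = 10^(-1.1943) = 0.06392

0.0639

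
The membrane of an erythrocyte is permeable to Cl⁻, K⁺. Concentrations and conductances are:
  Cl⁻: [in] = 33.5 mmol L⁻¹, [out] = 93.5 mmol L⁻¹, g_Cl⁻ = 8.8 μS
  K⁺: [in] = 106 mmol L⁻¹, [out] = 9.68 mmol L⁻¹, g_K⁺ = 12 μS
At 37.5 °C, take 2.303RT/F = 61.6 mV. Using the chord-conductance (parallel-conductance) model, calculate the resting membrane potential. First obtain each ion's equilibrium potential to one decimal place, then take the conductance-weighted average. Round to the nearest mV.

E_Cl⁻ = (61.6/-1)·log₁₀(93.5/33.5) = -27.5 mV
E_K⁺ = (61.6/1)·log₁₀(9.68/106) = -64.0 mV
Vm = (Σ gᵢEᵢ)/(Σ gᵢ) = (8.8·-27.5 + 12·-64.0) / (8.8 + 12)
= -1010.00 / 20.8 = -48.56 mV

-49 mV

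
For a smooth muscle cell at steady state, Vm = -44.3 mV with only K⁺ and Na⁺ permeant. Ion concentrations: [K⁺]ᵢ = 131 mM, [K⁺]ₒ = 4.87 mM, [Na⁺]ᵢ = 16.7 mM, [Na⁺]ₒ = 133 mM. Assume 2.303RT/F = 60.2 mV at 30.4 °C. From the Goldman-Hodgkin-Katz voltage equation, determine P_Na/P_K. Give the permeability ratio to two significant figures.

Let α = P_Na/P_K. GHK: Vm = 60.2·log₁₀[(Kₒ + α·Naₒ)/(Kᵢ + α·Naᵢ)].
10^(Vm/60.2) = 10^(-44.3/60.2) = 0.1837
So 0.1837·(Kᵢ + α·Naᵢ) = Kₒ + α·Naₒ → α = (0.1837·131.0 − 4.87) / (133.0 − 0.1837·16.7)
α = (24.07 − 4.87) / (133.0 − 3.068) = 19.2/129.9 = 0.1477

0.15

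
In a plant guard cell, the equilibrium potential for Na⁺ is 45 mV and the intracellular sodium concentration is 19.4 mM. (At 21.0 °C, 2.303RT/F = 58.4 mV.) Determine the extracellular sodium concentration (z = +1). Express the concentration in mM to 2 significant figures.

Nernst: E = (58.4/1) · log₁₀([out]/[in]), so log₁₀([out]/[in]) = 45.0 × 1 / 58.4 = 0.7705.
[out]/[in] = 10^(0.7705) = 5.896.
[out] = 5.896 × 19.4 = 114.4 mM.

110 mM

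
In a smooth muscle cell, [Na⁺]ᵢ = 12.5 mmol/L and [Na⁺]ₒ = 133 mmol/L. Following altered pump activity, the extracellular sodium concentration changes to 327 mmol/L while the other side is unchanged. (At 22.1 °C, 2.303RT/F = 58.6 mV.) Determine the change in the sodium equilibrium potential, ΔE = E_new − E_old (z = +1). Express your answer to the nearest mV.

E_old = (58.6/1)·log₁₀(133/12.5) = 60.18 mV
E_new = (58.6/1)·log₁₀(327/12.5) = 83.07 mV
ΔE = 83.07 − (60.18) = 22.89 mV

23 mV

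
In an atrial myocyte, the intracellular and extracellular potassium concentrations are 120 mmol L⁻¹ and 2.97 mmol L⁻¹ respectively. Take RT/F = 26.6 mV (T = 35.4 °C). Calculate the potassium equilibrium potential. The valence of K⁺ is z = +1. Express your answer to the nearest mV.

E = (26.6/z) · ln([K⁺]_out/[K⁺]_in) with z = +1.
= (26.6/1) · ln(2.97/120) = 26.60 · ln(0.02475)
= 26.60 · (-3.6989) = -98.39 mV

-98 mV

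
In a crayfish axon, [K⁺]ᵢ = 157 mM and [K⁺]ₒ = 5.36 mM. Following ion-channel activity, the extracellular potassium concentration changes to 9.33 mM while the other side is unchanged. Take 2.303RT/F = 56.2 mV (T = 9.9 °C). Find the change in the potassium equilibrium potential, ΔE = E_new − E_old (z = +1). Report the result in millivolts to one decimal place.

13.5 mV

E_old = (56.2/1)·log₁₀(5.36/157) = -82.43 mV
E_new = (56.2/1)·log₁₀(9.33/157) = -68.90 mV
ΔE = -68.90 − (-82.43) = 13.53 mV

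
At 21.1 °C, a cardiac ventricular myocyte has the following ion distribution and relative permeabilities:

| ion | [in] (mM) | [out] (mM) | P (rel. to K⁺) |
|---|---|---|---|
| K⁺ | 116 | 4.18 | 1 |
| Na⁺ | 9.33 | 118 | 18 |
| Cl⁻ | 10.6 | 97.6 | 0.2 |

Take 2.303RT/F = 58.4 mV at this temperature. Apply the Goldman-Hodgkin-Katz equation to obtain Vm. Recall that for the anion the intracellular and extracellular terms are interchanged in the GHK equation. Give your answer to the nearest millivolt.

Vm = 58.4 · log₁₀[(Σ P·[cation]ₒ + Σ P·[anion]ᵢ) / (Σ P·[cation]ᵢ + Σ P·[anion]ₒ)]
Numerator = 1×4.18 + 18×118 + 0.2×10.6 = 2130
Denominator = 1×116 + 18×9.33 + 0.2×97.6 = 303.5
Vm = 58.4 · log₁₀(7.02) = 58.4 × (0.8463) = 49.43 mV

49 mV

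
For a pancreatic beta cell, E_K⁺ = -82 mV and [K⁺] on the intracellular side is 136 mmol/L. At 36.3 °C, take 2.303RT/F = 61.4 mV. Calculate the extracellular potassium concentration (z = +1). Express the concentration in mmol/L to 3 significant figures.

6.28 mmol/L

Nernst: E = (61.4/1) · log₁₀([out]/[in]), so log₁₀([out]/[in]) = -82.0 × 1 / 61.4 = -1.3355.
[out]/[in] = 10^(-1.3355) = 0.04618.
[out] = 0.04618 × 136 = 6.281 mmol/L.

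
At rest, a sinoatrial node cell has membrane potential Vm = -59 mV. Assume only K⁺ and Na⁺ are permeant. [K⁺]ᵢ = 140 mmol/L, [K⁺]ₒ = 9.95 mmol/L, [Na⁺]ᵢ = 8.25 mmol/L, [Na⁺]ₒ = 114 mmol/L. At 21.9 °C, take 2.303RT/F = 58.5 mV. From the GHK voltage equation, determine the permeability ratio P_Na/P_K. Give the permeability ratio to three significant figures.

Let α = P_Na/P_K. GHK: Vm = 58.5·log₁₀[(Kₒ + α·Naₒ)/(Kᵢ + α·Naᵢ)].
10^(Vm/58.5) = 10^(-59.0/58.5) = 0.098051
So 0.098051·(Kᵢ + α·Naᵢ) = Kₒ + α·Naₒ → α = (0.098051·140.0 − 9.95) / (114.0 − 0.098051·8.25)
α = (13.73 − 9.95) / (114.0 − 0.8089) = 3.777/113.2 = 0.03337

0.0334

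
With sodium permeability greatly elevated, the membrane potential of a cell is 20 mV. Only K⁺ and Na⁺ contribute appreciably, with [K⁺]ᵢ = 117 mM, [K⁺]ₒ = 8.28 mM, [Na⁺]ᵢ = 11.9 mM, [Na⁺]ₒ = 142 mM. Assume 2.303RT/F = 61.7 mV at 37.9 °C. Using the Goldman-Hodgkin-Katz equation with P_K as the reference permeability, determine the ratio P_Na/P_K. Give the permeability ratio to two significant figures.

2.0

Let α = P_Na/P_K. GHK: Vm = 61.7·log₁₀[(Kₒ + α·Naₒ)/(Kᵢ + α·Naᵢ)].
10^(Vm/61.7) = 10^(20.0/61.7) = 2.1094
So 2.1094·(Kᵢ + α·Naᵢ) = Kₒ + α·Naₒ → α = (2.1094·117.0 − 8.28) / (142.0 − 2.1094·11.9)
α = (246.8 − 8.28) / (142.0 − 25.1) = 238.5/116.9 = 2.04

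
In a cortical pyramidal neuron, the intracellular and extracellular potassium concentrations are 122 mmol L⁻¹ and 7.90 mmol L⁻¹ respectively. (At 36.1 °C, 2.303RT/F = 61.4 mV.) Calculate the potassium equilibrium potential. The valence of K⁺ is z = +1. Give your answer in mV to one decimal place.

-73.0 mV

E = (61.4/z) · log₁₀([K⁺]_out/[K⁺]_in) with z = +1.
= (61.4/1) · log₁₀(7.90/122) = 61.40 · log₁₀(0.06475)
= 61.40 · (-1.1887) = -72.99 mV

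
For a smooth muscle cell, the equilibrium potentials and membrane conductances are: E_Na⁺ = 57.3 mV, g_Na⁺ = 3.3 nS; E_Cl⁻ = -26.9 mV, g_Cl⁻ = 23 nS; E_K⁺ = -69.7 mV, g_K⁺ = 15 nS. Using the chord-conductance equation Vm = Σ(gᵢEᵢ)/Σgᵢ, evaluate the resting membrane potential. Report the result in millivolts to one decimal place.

-35.7 mV

Σ gᵢEᵢ = 3.3·(57.3) + 23·(-26.9) + 15·(-69.7) = -1475.11
Σ gᵢ = 3.3 + 23 + 15 = 41.3
Vm = -1475.11 / 41.3 = -35.72 mV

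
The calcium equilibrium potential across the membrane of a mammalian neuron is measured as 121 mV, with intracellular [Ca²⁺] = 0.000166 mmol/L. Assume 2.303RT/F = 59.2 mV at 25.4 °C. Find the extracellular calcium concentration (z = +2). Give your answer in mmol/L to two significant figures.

Nernst: E = (59.2/2) · log₁₀([out]/[in]), so log₁₀([out]/[in]) = 121.0 × 2 / 59.2 = 4.0878.
[out]/[in] = 10^(4.0878) = 1.224e+04.
[out] = 1.224e+04 × 0.000166 = 2.032 mmol/L.

2.0 mmol/L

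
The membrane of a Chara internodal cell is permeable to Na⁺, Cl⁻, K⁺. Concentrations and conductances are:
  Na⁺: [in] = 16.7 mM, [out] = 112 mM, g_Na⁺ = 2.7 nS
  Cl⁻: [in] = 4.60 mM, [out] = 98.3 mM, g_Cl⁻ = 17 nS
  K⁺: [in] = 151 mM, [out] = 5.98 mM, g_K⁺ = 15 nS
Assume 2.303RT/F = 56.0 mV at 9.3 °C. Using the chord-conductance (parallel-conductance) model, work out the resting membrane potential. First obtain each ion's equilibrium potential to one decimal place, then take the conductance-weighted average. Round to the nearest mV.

E_Na⁺ = (56.0/1)·log₁₀(112/16.7) = 46.3 mV
E_Cl⁻ = (56.0/-1)·log₁₀(98.3/4.60) = -74.5 mV
E_K⁺ = (56.0/1)·log₁₀(5.98/151) = -78.5 mV
Vm = (Σ gᵢEᵢ)/(Σ gᵢ) = (2.7·46.3 + 17·-74.5 + 15·-78.5) / (2.7 + 17 + 15)
= -2318.99 / 34.7 = -66.83 mV

-67 mV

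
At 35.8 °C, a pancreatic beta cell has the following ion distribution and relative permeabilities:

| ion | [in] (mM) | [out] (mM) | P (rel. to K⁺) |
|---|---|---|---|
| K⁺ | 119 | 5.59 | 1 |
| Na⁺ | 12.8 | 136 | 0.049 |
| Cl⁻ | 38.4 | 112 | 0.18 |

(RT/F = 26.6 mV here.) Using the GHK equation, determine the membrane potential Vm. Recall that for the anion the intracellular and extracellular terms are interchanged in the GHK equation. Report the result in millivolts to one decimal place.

Vm = 26.6 · ln[(Σ P·[cation]ₒ + Σ P·[anion]ᵢ) / (Σ P·[cation]ᵢ + Σ P·[anion]ₒ)]
Numerator = 1×5.59 + 0.049×136 + 0.18×38.4 = 19.17
Denominator = 1×119 + 0.049×12.8 + 0.18×112 = 139.8
Vm = 26.6 · ln(0.13711) = 26.6 × (-1.9870) = -52.85 mV

-52.9 mV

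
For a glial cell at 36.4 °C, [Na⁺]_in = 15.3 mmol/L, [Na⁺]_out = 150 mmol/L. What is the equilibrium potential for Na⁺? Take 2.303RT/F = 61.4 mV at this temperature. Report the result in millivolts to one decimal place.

60.9 mV

E = (61.4/z) · log₁₀([Na⁺]_out/[Na⁺]_in) with z = +1.
= (61.4/1) · log₁₀(150/15.3) = 61.40 · log₁₀(9.804)
= 61.40 · (0.9914) = 60.87 mV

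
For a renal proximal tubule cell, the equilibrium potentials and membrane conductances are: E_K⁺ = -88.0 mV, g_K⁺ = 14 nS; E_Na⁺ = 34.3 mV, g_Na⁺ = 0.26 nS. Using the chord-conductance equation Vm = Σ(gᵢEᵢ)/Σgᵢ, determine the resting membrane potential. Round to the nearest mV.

Σ gᵢEᵢ = 14·(-88.0) + 0.26·(34.3) = -1223.08
Σ gᵢ = 14 + 0.26 = 14.26
Vm = -1223.08 / 14.26 = -85.77 mV

-86 mV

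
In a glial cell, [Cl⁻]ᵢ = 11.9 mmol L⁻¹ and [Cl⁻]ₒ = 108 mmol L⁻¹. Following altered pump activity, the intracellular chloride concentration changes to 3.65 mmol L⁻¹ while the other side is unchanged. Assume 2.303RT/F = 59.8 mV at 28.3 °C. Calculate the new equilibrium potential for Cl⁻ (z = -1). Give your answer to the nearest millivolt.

After the shift: [Cl⁻]_out = 108, [Cl⁻]_in = 3.65 mmol L⁻¹.
E_new = (59.8/-1)·log₁₀(108/3.65) = -59.80 · (1.4711) = -87.97 mV

-88 mV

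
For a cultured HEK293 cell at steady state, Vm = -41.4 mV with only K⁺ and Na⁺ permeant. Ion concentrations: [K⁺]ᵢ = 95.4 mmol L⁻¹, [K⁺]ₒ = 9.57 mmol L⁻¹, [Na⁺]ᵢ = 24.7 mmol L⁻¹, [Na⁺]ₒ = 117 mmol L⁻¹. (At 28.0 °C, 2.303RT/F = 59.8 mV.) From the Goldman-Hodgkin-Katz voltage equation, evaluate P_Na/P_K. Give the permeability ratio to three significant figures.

0.0876

Let α = P_Na/P_K. GHK: Vm = 59.8·log₁₀[(Kₒ + α·Naₒ)/(Kᵢ + α·Naᵢ)].
10^(Vm/59.8) = 10^(-41.4/59.8) = 0.20309
So 0.20309·(Kᵢ + α·Naᵢ) = Kₒ + α·Naₒ → α = (0.20309·95.4 − 9.57) / (117.0 − 0.20309·24.7)
α = (19.37 − 9.57) / (117.0 − 5.016) = 9.805/112 = 0.08756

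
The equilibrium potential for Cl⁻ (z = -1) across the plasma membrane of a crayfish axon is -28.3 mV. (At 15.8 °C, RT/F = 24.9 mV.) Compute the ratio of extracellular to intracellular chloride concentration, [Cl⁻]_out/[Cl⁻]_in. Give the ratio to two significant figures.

3.1

ln([out]/[in]) = E·z/(24.9) = -28.3 × -1 / 24.9 = 1.1365
[out]/[in] = e^(1.1365) = 3.116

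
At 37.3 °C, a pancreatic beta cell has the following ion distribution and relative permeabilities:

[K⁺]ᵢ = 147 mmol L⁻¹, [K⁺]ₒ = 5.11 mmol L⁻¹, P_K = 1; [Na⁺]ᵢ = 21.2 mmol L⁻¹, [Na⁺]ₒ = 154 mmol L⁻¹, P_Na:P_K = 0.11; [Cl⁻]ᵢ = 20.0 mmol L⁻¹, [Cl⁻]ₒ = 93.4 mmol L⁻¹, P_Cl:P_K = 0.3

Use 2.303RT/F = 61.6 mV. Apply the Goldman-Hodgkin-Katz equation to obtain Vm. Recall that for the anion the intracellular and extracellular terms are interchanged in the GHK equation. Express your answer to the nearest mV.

-49 mV

Vm = 61.6 · log₁₀[(Σ P·[cation]ₒ + Σ P·[anion]ᵢ) / (Σ P·[cation]ᵢ + Σ P·[anion]ₒ)]
Numerator = 1×5.11 + 0.11×154 + 0.3×20.0 = 28.05
Denominator = 1×147 + 0.11×21.2 + 0.3×93.4 = 177.4
Vm = 61.6 · log₁₀(0.15816) = 61.6 × (-0.8009) = -49.34 mV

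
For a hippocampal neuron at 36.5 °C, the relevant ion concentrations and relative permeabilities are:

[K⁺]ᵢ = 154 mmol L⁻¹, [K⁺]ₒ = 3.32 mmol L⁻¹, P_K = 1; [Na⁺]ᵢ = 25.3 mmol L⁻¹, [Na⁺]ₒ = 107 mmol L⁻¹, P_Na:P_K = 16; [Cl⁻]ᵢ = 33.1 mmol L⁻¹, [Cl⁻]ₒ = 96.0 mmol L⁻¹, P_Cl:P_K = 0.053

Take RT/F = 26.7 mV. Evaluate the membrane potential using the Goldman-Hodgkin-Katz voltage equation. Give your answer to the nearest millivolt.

30 mV

Vm = 26.7 · ln[(Σ P·[cation]ₒ + Σ P·[anion]ᵢ) / (Σ P·[cation]ᵢ + Σ P·[anion]ₒ)]
Numerator = 1×3.32 + 16×107 + 0.053×33.1 = 1717
Denominator = 1×154 + 16×25.3 + 0.053×96.0 = 563.9
Vm = 26.7 · ln(3.0451) = 26.7 × (1.1135) = 29.73 mV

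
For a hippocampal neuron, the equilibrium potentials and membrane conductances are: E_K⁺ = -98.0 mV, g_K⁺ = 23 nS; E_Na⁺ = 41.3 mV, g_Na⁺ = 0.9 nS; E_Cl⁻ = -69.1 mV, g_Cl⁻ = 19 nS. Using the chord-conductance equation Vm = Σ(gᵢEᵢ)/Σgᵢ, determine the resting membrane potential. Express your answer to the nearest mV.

-82 mV

Σ gᵢEᵢ = 23·(-98.0) + 0.9·(41.3) + 19·(-69.1) = -3529.73
Σ gᵢ = 23 + 0.9 + 19 = 42.9
Vm = -3529.73 / 42.9 = -82.28 mV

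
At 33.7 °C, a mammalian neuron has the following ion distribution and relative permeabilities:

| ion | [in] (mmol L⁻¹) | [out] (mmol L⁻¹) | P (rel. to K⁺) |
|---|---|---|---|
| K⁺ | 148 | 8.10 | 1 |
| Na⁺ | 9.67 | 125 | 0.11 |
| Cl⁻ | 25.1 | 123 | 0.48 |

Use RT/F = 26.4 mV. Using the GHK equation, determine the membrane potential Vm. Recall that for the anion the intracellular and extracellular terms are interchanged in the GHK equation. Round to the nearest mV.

Vm = 26.4 · ln[(Σ P·[cation]ₒ + Σ P·[anion]ᵢ) / (Σ P·[cation]ᵢ + Σ P·[anion]ₒ)]
Numerator = 1×8.10 + 0.11×125 + 0.48×25.1 = 33.9
Denominator = 1×148 + 0.11×9.67 + 0.48×123 = 208.1
Vm = 26.4 · ln(0.16289) = 26.4 × (-1.8147) = -47.91 mV

-48 mV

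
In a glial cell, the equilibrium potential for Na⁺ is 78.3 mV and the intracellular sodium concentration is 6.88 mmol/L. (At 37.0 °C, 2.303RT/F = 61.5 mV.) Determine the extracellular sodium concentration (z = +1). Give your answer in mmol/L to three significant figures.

Nernst: E = (61.5/1) · log₁₀([out]/[in]), so log₁₀([out]/[in]) = 78.3 × 1 / 61.5 = 1.2732.
[out]/[in] = 10^(1.2732) = 18.76.
[out] = 18.76 × 6.88 = 129.1 mmol/L.

129 mmol/L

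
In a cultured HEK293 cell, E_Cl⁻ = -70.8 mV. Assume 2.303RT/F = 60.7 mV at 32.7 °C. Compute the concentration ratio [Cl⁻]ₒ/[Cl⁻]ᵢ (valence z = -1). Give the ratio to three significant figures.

log₁₀([out]/[in]) = E·z/(60.7) = -70.8 × -1 / 60.7 = 1.1664
[out]/[in] = 10^(1.1664) = 14.67

14.7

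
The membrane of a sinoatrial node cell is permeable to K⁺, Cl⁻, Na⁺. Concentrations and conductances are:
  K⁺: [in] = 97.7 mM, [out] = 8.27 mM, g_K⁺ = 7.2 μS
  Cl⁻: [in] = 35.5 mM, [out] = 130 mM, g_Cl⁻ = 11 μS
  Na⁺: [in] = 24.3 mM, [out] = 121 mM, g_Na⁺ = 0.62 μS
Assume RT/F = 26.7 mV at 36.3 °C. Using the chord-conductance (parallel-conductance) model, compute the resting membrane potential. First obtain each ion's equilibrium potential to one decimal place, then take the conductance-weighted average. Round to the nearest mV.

E_K⁺ = (26.7/1)·ln(8.27/97.7) = -65.9 mV
E_Cl⁻ = (26.7/-1)·ln(130/35.5) = -34.7 mV
E_Na⁺ = (26.7/1)·ln(121/24.3) = 42.9 mV
Vm = (Σ gᵢEᵢ)/(Σ gᵢ) = (7.2·-65.9 + 11·-34.7 + 0.62·42.9) / (7.2 + 11 + 0.62)
= -829.58 / 18.82 = -44.08 mV

-44 mV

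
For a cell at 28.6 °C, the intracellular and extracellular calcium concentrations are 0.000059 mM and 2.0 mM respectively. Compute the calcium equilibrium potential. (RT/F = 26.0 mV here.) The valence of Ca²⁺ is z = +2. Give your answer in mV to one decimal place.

135.6 mV

E = (26.0/z) · ln([Ca²⁺]_out/[Ca²⁺]_in) with z = +2.
= (26.0/2) · ln(2.0/0.000059) = 13.00 · ln(3.39e+04)
= 13.00 · (10.4311) = 135.60 mV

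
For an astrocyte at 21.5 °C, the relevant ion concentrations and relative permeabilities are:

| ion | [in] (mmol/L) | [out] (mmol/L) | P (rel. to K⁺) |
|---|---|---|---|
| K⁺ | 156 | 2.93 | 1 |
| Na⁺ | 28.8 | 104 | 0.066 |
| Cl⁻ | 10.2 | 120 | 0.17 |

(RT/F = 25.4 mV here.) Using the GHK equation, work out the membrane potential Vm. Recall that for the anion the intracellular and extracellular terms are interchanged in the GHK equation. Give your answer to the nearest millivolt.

-70 mV

Vm = 25.4 · ln[(Σ P·[cation]ₒ + Σ P·[anion]ᵢ) / (Σ P·[cation]ᵢ + Σ P·[anion]ₒ)]
Numerator = 1×2.93 + 0.066×104 + 0.17×10.2 = 11.53
Denominator = 1×156 + 0.066×28.8 + 0.17×120 = 178.3
Vm = 25.4 · ln(0.064655) = 25.4 × (-2.7387) = -69.56 mV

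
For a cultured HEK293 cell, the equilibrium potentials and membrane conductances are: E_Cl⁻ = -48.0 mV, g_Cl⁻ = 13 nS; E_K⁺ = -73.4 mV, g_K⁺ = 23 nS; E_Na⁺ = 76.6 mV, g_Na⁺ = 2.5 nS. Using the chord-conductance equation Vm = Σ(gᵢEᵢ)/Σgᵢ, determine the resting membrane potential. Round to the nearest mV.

-55 mV

Σ gᵢEᵢ = 13·(-48.0) + 23·(-73.4) + 2.5·(76.6) = -2120.70
Σ gᵢ = 13 + 23 + 2.5 = 38.5
Vm = -2120.70 / 38.5 = -55.08 mV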